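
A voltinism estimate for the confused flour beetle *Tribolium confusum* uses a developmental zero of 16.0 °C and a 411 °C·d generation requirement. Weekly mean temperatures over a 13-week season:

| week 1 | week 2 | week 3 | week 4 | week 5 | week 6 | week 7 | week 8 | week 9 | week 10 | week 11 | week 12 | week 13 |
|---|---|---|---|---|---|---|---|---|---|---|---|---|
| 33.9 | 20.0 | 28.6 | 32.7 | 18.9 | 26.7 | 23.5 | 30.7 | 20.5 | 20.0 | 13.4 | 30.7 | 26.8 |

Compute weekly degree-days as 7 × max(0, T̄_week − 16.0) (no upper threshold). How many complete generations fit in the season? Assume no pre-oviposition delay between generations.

2 generations

Weekly DD (7 × max(0, T̄ − 16.0)): 125.3, 28.0, 88.2, 116.9, 20.3, 74.9, 52.5, 102.9, 31.5, 28.0, 0.0, 102.9, 75.6.
Season total = 847.0 DD.
Complete generations = ⌊847.0 / 411⌋ = 2.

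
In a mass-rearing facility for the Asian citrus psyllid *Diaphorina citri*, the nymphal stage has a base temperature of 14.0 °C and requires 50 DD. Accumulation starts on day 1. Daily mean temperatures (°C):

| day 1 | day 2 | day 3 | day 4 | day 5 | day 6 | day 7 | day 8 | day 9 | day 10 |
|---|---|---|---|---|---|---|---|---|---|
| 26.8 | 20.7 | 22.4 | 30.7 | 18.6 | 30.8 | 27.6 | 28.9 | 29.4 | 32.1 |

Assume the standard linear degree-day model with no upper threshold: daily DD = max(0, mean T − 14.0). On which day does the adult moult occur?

day 6

Daily DD above 14.0 °C: 12.8, 6.7, 8.4, 16.7, 4.6, 16.8, 13.6, 14.9, 15.4, 18.1.
Cumulative: 12.8, 19.5, 27.9, 44.6, 49.2, 66.0, 79.6, 94.5, 109.9, 128.0.
The total first reaches 50 DD on day 6.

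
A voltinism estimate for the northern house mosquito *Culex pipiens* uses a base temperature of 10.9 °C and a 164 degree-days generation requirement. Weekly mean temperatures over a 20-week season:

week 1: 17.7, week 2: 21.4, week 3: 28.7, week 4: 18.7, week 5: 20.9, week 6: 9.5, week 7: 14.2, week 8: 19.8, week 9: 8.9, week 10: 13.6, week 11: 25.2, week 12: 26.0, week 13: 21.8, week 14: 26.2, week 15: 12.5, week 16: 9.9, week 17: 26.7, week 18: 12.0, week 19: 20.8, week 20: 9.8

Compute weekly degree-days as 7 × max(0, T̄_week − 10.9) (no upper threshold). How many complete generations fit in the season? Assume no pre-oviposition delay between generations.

6 generations

Weekly DD (7 × max(0, T̄ − 10.9)): 47.6, 73.5, 124.6, 54.6, 70.0, 0.0, 23.1, 62.3, 0.0, 18.9, 100.1, 105.7, 76.3, 107.1, 11.2, 0.0, 110.6, 7.7, 69.3, 0.0.
Season total = 1062.6 DD.
Complete generations = ⌊1062.6 / 164⌋ = 6.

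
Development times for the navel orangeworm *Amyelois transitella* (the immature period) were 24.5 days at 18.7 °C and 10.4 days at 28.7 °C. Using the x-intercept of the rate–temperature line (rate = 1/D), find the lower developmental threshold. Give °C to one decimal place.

11.3 °C

Under the model K = D·(T − T_b), so D₁·(T₁ − T_b) = D₂·(T₂ − T_b).
24.5·(18.7 − T_b) = 10.4·(28.7 − T_b)
T_b = (24.5·18.7 − 10.4·28.7) / (24.5 − 10.4) = 159.67 / 14.1 = 11.324 °C ≈ 11.3 °C.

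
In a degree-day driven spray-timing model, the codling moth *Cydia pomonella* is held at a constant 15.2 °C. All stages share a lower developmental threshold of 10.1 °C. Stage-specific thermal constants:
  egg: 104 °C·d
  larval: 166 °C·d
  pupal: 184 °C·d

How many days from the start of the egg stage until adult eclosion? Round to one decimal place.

Daily accumulation at 15.2 °C = 15.2 − 10.1 = 5.1 DD/day.
Total K = 104 + 166 + 184 = 454 DD.
Total duration = 454 / 5.1 = 89.020 ≈ 89.0 days.

89.0 days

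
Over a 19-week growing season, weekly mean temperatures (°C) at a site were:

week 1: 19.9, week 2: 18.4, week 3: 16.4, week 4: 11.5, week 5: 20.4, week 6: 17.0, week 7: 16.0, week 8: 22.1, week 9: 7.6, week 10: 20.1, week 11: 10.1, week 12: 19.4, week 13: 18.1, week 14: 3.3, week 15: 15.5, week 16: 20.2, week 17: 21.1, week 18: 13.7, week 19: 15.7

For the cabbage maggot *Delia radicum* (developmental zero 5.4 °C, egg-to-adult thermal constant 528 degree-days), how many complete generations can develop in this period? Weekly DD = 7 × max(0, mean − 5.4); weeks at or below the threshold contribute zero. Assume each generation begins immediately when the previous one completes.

Weekly DD (7 × max(0, T̄ − 5.4)): 101.5, 91.0, 77.0, 42.7, 105.0, 81.2, 74.2, 116.9, 15.4, 102.9, 32.9, 98.0, 88.9, 0.0, 70.7, 103.6, 109.9, 58.1, 72.1.
Season total = 1442.0 DD.
Complete generations = ⌊1442.0 / 528⌋ = 2.

2 generations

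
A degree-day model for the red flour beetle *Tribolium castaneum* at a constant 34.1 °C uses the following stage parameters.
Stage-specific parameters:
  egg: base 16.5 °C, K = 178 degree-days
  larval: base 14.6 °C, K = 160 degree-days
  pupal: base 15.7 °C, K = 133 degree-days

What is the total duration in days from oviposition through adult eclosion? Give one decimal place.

egg: 178 / (34.1 − 16.5) = 178 / 17.6 = 10.114 d.
larval: 160 / (34.1 − 14.6) = 160 / 19.5 = 8.205 d.
pupal: 133 / (34.1 − 15.7) = 133 / 18.4 = 7.228 d.
Sum = 25.547 ≈ 25.5 days.

25.5 days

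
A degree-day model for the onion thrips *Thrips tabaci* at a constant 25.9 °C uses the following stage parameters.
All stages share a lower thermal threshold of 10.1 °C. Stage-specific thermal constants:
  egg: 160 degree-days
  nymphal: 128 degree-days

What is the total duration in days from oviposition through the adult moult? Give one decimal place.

18.2 days

Daily accumulation at 25.9 °C = 25.9 − 10.1 = 15.8 DD/day.
Total K = 160 + 128 = 288 DD.
Total duration = 288 / 15.8 = 18.228 ≈ 18.2 days.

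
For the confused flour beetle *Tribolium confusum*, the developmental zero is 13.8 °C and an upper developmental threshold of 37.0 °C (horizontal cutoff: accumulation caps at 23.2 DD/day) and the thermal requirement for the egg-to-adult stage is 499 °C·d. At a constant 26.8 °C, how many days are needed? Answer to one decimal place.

38.4 days

Daily accumulation = 26.8 − 13.8 = 13.0 DD/day.
Duration = 499 / 13.0 = 38.385 ≈ 38.4 days.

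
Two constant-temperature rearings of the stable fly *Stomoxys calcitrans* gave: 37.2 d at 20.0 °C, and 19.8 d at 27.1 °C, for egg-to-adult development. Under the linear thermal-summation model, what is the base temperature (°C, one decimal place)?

Equal thermal constants: D₁(T₁ − T_b) = D₂(T₂ − T_b).
37.2·(20.0 − T_b) = 19.8·(27.1 − T_b)
T_b = (37.2·20.0 − 19.8·27.1) / (37.2 − 19.8) = 207.42 / 17.4 = 11.921 °C ≈ 11.9 °C.

11.9 °C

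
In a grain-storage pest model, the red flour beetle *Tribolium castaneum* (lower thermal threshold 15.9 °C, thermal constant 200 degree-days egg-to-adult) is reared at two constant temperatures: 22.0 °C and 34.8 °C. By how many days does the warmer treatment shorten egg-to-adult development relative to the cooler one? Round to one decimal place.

At 22.0 °C: 200 / (22.0 − 15.9) = 200 / 6.1 = 32.787 d.
At 34.8 °C: 200 / (34.8 − 15.9) = 200 / 18.9 = 10.582 d.
Difference = |32.787 − 10.582| = 22.205 ≈ 22.2 days.

22.2 days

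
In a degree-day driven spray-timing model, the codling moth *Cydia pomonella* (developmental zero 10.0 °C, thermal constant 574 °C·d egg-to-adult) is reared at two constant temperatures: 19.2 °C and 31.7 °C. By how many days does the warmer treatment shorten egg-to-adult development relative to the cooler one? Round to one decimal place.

At 19.2 °C: 574 / (19.2 − 10.0) = 574 / 9.2 = 62.391 d.
At 31.7 °C: 574 / (31.7 − 10.0) = 574 / 21.7 = 26.452 d.
Difference = |62.391 − 26.452| = 35.940 ≈ 35.9 days.

35.9 days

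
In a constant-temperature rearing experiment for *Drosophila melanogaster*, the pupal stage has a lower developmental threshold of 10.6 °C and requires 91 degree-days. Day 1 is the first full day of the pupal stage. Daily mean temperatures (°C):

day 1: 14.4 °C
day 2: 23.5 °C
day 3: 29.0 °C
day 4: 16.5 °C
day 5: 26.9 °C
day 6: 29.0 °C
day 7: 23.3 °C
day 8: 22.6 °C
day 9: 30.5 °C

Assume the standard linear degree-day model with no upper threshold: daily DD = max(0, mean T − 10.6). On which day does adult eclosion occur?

Daily DD above 10.6 °C: 3.8, 12.9, 18.4, 5.9, 16.3, 18.4, 12.7, 12.0, 19.9.
Cumulative: 3.8, 16.7, 35.1, 41.0, 57.3, 75.7, 88.4, 100.4, 120.3.
The total first reaches 91 DD on day 8.

day 8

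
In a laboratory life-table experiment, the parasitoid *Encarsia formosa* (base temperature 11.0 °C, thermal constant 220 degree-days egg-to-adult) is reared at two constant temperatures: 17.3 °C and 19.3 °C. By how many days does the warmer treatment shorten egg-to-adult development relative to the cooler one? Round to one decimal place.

8.4 days

At 17.3 °C: 220 / (17.3 − 11.0) = 220 / 6.3 = 34.921 d.
At 19.3 °C: 220 / (19.3 − 11.0) = 220 / 8.3 = 26.506 d.
Difference = |34.921 − 26.506| = 8.415 ≈ 8.4 days.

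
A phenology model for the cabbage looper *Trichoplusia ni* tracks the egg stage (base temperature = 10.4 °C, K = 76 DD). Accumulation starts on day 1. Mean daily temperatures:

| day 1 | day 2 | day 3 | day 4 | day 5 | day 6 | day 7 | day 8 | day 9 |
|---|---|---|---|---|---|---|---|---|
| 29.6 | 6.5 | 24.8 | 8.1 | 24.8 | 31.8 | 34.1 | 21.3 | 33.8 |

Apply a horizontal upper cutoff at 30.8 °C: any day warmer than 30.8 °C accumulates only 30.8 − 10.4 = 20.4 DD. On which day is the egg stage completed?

day 7

Daily DD above 10.4 °C (capped at 20.4): 19.2, 0.0, 14.4, 0.0, 14.4, 20.4, 20.4, 10.9, 20.4.
Cumulative: 19.2, 19.2, 33.6, 33.6, 48.0, 68.4, 88.8, 99.7, 120.1.
The total first reaches 76 DD on day 7.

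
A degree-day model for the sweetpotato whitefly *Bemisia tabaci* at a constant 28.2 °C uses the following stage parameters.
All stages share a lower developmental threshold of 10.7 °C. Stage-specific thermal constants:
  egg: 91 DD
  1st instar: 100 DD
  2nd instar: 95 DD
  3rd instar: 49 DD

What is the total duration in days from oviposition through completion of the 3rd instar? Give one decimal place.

19.1 days

Daily accumulation at 28.2 °C = 28.2 − 10.7 = 17.5 DD/day.
Total K = 91 + 100 + 95 + 49 = 335 DD.
Total duration = 335 / 17.5 = 19.143 ≈ 19.1 days.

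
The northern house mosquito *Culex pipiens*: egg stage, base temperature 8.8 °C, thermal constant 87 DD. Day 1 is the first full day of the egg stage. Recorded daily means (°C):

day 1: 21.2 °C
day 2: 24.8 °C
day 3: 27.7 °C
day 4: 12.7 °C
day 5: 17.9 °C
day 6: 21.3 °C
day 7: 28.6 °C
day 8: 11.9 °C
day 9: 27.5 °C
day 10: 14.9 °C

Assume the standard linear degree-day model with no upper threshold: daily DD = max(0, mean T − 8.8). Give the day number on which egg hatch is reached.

day 7

Daily DD above 8.8 °C: 12.4, 16.0, 18.9, 3.9, 9.1, 12.5, 19.8, 3.1, 18.7, 6.1.
Cumulative: 12.4, 28.4, 47.3, 51.2, 60.3, 72.8, 92.6, 95.7, 114.4, 120.5.
The total first reaches 87 DD on day 7.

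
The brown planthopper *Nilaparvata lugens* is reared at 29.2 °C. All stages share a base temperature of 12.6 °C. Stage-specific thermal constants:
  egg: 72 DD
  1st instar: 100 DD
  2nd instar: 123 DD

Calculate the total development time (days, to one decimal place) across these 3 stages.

Daily accumulation at 29.2 °C = 29.2 − 12.6 = 16.6 DD/day.
Total K = 72 + 100 + 123 = 295 DD.
Total duration = 295 / 16.6 = 17.771 ≈ 17.8 days.

17.8 days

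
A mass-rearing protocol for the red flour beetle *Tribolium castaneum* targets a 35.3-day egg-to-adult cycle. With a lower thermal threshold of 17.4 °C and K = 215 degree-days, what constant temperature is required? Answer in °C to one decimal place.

23.5 °C

Required daily accumulation = 215 / 35.3 = 6.091 DD/day.
T = T_base + 6.091 = 17.4 + 6.091 = 23.491 ≈ 23.5 °C.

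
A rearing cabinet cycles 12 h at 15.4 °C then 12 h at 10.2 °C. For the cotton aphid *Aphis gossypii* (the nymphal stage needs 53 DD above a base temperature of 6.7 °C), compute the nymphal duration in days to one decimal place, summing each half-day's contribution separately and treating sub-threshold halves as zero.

Day half: max(0, 15.4 − 6.7) × 0.5 = 8.7 × 0.5 = 4.35 DD.
Night half: max(0, 10.2 − 6.7) × 0.5 = 3.5 × 0.5 = 1.75 DD.
Per 24 h: 6.10 DD/day.
Duration = 53 / 6.10 = 8.689 ≈ 8.7 days.

8.7 days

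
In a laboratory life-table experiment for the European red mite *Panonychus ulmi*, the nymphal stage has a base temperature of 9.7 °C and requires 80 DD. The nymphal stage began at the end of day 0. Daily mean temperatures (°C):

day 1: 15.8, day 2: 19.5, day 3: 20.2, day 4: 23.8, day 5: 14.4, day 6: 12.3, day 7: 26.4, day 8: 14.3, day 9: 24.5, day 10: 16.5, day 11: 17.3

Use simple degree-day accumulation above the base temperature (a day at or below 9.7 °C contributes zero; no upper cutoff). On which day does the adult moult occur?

Daily DD above 9.7 °C: 6.1, 9.8, 10.5, 14.1, 4.7, 2.6, 16.7, 4.6, 14.8, 6.8, 7.6.
Cumulative: 6.1, 15.9, 26.4, 40.5, 45.2, 47.8, 64.5, 69.1, 83.9, 90.7, 98.3.
The total first reaches 80 DD on day 9.

day 9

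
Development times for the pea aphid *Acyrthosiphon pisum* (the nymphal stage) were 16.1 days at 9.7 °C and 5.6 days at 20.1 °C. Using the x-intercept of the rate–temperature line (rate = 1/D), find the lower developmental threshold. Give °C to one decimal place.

4.2 °C

Equal thermal constants: D₁(T₁ − T_b) = D₂(T₂ − T_b).
16.1·(9.7 − T_b) = 5.6·(20.1 − T_b)
T_b = (16.1·9.7 − 5.6·20.1) / (16.1 − 5.6) = 43.61 / 10.5 = 4.153 °C ≈ 4.2 °C.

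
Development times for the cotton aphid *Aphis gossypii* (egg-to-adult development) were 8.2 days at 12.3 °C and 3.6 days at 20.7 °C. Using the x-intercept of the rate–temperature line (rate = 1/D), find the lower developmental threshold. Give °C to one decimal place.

Equal thermal constants: D₁(T₁ − T_b) = D₂(T₂ − T_b).
8.2·(12.3 − T_b) = 3.6·(20.7 − T_b)
T_b = (8.2·12.3 − 3.6·20.7) / (8.2 − 3.6) = 26.34 / 4.6 = 5.726 °C ≈ 5.7 °C.

5.7 °C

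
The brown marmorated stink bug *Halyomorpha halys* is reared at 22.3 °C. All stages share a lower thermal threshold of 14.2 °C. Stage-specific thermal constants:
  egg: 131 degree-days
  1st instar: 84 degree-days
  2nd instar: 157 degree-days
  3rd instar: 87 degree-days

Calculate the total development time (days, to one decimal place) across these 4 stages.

56.7 days

Daily accumulation at 22.3 °C = 22.3 − 14.2 = 8.1 DD/day.
Total K = 131 + 84 + 157 + 87 = 459 DD.
Total duration = 459 / 8.1 = 56.667 ≈ 56.7 days.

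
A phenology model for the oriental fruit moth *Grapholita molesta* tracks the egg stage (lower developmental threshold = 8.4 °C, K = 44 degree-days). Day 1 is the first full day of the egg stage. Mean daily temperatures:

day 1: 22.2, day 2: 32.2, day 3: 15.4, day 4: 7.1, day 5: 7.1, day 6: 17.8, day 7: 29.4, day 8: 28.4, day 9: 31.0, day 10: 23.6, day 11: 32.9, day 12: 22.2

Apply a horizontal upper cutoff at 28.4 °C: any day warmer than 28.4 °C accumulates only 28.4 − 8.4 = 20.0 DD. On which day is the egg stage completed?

day 6

Daily DD above 8.4 °C (capped at 20.0): 13.8, 20.0, 7.0, 0.0, 0.0, 9.4, 20.0, 20.0, 20.0, 15.2, 20.0, 13.8.
Cumulative: 13.8, 33.8, 40.8, 40.8, 40.8, 50.2, 70.2, 90.2, 110.2, 125.4, 145.4, 159.2.
The total first reaches 44 DD on day 6.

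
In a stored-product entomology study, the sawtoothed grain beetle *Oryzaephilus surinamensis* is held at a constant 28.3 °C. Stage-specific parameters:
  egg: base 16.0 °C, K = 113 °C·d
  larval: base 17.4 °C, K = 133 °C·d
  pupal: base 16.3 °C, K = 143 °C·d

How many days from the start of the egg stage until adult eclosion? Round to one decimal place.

33.3 days

egg: 113 / (28.3 − 16.0) = 113 / 12.3 = 9.187 d.
larval: 133 / (28.3 − 17.4) = 133 / 10.9 = 12.202 d.
pupal: 143 / (28.3 − 16.3) = 143 / 12.0 = 11.917 d.
Sum = 33.305 ≈ 33.3 days.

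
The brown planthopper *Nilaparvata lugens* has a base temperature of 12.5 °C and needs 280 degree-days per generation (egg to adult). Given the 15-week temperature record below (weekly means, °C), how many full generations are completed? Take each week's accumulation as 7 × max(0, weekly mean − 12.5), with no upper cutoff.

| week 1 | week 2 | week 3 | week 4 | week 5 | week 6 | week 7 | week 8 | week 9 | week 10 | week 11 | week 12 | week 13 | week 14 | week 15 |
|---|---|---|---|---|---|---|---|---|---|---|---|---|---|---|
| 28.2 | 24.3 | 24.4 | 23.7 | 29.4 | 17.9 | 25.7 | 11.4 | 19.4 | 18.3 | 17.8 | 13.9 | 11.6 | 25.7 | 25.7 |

3 generations

Weekly DD (7 × max(0, T̄ − 12.5)): 109.9, 82.6, 83.3, 78.4, 118.3, 37.8, 92.4, 0.0, 48.3, 40.6, 37.1, 9.8, 0.0, 92.4, 92.4.
Season total = 923.3 DD.
Complete generations = ⌊923.3 / 280⌋ = 3.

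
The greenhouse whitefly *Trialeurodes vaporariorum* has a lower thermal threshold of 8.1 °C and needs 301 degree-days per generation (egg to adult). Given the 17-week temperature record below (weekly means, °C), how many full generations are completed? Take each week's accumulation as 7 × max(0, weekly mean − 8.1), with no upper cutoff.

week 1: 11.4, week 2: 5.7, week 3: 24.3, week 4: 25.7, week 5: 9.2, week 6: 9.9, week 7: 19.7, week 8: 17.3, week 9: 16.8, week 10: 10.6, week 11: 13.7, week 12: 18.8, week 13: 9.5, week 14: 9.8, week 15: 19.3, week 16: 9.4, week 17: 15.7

Weekly DD (7 × max(0, T̄ − 8.1)): 23.1, 0.0, 113.4, 123.2, 7.7, 12.6, 81.2, 64.4, 60.9, 17.5, 39.2, 74.9, 9.8, 11.9, 78.4, 9.1, 53.2.
Season total = 780.5 DD.
Complete generations = ⌊780.5 / 301⌋ = 2.

2 generations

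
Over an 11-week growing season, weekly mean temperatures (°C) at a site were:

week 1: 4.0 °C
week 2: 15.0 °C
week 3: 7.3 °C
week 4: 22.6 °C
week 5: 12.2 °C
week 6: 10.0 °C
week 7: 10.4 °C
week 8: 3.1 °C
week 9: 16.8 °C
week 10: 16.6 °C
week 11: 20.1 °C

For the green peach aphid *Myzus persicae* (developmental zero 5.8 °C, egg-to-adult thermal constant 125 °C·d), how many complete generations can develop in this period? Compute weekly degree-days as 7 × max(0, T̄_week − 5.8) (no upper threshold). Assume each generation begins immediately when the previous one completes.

4 generations

Weekly DD (7 × max(0, T̄ − 5.8)): 0.0, 64.4, 10.5, 117.6, 44.8, 29.4, 32.2, 0.0, 77.0, 75.6, 100.1.
Season total = 551.6 DD.
Complete generations = ⌊551.6 / 125⌋ = 4.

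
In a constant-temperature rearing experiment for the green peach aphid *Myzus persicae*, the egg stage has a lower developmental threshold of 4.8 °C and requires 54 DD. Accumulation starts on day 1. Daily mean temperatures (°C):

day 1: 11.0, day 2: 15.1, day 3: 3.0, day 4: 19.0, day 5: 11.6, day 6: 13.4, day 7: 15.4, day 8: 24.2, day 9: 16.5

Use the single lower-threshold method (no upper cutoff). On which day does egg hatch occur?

Daily DD above 4.8 °C: 6.2, 10.3, 0.0, 14.2, 6.8, 8.6, 10.6, 19.4, 11.7.
Cumulative: 6.2, 16.5, 16.5, 30.7, 37.5, 46.1, 56.7, 76.1, 87.8.
The total first reaches 54 DD on day 7.

day 7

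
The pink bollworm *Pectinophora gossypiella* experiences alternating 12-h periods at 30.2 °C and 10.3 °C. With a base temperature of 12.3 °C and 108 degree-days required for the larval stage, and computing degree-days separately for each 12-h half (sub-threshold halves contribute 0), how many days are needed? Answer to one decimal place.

12.1 days

Day half: max(0, 30.2 − 12.3) × 0.5 = 17.9 × 0.5 = 8.95 DD.
Night half: max(0, 10.3 − 12.3) × 0.5 = 0.0 × 0.5 = 0.00 DD.
Per 24 h: 8.95 DD/day.
Duration = 108 / 8.95 = 12.067 ≈ 12.1 days.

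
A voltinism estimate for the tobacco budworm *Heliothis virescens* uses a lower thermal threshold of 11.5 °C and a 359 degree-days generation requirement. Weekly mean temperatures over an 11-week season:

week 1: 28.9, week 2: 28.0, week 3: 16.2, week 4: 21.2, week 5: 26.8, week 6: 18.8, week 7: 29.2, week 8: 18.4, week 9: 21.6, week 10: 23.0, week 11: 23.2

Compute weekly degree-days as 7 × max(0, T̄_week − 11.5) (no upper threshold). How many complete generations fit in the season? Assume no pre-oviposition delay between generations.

Weekly DD (7 × max(0, T̄ − 11.5)): 121.8, 115.5, 32.9, 67.9, 107.1, 51.1, 123.9, 48.3, 70.7, 80.5, 81.9.
Season total = 901.6 DD.
Complete generations = ⌊901.6 / 359⌋ = 2.

2 generations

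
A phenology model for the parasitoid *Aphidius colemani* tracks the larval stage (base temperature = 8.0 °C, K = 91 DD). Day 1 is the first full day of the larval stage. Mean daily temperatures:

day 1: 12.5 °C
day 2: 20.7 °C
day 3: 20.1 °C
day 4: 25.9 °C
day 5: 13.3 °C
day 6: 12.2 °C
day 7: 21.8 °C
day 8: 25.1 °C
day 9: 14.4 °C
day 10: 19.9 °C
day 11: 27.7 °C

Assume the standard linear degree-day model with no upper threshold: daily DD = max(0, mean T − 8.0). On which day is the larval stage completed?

Daily DD above 8.0 °C: 4.5, 12.7, 12.1, 17.9, 5.3, 4.2, 13.8, 17.1, 6.4, 11.9, 19.7.
Cumulative: 4.5, 17.2, 29.3, 47.2, 52.5, 56.7, 70.5, 87.6, 94.0, 105.9, 125.6.
The total first reaches 91 DD on day 9.

day 9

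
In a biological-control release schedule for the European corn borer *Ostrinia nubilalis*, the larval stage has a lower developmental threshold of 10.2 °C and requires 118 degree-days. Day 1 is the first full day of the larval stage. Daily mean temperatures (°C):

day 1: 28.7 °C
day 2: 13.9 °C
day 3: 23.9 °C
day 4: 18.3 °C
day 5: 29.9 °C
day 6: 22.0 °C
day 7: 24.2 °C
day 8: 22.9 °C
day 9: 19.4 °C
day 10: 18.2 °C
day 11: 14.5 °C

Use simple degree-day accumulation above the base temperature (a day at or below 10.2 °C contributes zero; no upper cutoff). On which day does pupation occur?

day 10

Daily DD above 10.2 °C: 18.5, 3.7, 13.7, 8.1, 19.7, 11.8, 14.0, 12.7, 9.2, 8.0, 4.3.
Cumulative: 18.5, 22.2, 35.9, 44.0, 63.7, 75.5, 89.5, 102.2, 111.4, 119.4, 123.7.
The total first reaches 118 DD on day 10.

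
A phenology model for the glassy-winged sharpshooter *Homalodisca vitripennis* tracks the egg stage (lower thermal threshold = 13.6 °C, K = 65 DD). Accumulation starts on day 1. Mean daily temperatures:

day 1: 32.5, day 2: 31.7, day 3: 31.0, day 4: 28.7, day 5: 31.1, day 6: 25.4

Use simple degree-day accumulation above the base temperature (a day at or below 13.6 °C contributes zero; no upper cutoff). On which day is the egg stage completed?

day 4

Daily DD above 13.6 °C: 18.9, 18.1, 17.4, 15.1, 17.5, 11.8.
Cumulative: 18.9, 37.0, 54.4, 69.5, 87.0, 98.8.
The total first reaches 65 DD on day 4.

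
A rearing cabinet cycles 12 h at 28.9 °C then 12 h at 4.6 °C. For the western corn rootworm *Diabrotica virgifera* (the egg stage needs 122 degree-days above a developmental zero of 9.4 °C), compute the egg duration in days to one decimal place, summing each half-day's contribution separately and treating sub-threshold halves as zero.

12.5 days

Day half: max(0, 28.9 − 9.4) × 0.5 = 19.5 × 0.5 = 9.75 DD.
Night half: max(0, 4.6 − 9.4) × 0.5 = 0.0 × 0.5 = 0.00 DD.
Per 24 h: 9.75 DD/day.
Duration = 122 / 9.75 = 12.513 ≈ 12.5 days.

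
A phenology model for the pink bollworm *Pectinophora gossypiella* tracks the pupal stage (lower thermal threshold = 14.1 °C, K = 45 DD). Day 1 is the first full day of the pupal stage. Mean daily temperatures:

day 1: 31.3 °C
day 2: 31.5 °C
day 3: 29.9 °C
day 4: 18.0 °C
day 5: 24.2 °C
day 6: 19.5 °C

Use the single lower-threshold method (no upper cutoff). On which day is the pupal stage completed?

day 3

Daily DD above 14.1 °C: 17.2, 17.4, 15.8, 3.9, 10.1, 5.4.
Cumulative: 17.2, 34.6, 50.4, 54.3, 64.4, 69.8.
The total first reaches 45 DD on day 3.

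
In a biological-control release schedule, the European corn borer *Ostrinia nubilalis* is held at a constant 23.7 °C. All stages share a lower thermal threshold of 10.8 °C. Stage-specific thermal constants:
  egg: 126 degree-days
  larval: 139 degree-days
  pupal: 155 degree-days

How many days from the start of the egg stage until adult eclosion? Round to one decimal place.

32.6 days

Daily accumulation at 23.7 °C = 23.7 − 10.8 = 12.9 DD/day.
Total K = 126 + 139 + 155 = 420 DD.
Total duration = 420 / 12.9 = 32.558 ≈ 32.6 days.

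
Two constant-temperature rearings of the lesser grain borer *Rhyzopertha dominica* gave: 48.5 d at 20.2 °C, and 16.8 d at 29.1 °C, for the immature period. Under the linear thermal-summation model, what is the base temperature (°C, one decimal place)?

Under the model K = D·(T − T_b), so D₁·(T₁ − T_b) = D₂·(T₂ − T_b).
48.5·(20.2 − T_b) = 16.8·(29.1 − T_b)
T_b = (48.5·20.2 − 16.8·29.1) / (48.5 − 16.8) = 490.82 / 31.7 = 15.483 °C ≈ 15.5 °C.

15.5 °C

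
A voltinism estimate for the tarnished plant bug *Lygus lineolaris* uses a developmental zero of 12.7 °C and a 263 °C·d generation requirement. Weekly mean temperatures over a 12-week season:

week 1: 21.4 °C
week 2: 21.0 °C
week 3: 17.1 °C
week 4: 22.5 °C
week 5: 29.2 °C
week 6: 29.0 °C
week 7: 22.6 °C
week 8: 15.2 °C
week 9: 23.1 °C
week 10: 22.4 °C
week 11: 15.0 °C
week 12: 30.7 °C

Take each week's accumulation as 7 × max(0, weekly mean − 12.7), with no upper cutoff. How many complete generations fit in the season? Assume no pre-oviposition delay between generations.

3 generations

Weekly DD (7 × max(0, T̄ − 12.7)): 60.9, 58.1, 30.8, 68.6, 115.5, 114.1, 69.3, 17.5, 72.8, 67.9, 16.1, 126.0.
Season total = 817.6 DD.
Complete generations = ⌊817.6 / 263⌋ = 3.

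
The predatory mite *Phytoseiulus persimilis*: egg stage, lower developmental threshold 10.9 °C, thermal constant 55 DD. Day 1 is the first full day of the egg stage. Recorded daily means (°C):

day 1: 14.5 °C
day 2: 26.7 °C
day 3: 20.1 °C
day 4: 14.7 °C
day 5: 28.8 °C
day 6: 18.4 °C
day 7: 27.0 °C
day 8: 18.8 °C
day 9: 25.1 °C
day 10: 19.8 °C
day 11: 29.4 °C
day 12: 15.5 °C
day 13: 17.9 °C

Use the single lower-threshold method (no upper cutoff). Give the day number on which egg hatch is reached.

Daily DD above 10.9 °C: 3.6, 15.8, 9.2, 3.8, 17.9, 7.5, 16.1, 7.9, 14.2, 8.9, 18.5, 4.6, 7.0.
Cumulative: 3.6, 19.4, 28.6, 32.4, 50.3, 57.8, 73.9, 81.8, 96.0, 104.9, 123.4, 128.0, 135.0.
The total first reaches 55 DD on day 6.

day 6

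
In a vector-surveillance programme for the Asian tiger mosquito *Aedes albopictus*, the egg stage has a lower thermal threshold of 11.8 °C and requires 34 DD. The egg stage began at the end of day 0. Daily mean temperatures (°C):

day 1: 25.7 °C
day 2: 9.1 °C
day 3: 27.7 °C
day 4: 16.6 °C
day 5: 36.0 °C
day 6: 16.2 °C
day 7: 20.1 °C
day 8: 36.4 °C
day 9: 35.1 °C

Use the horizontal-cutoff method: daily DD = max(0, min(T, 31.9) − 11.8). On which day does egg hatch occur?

day 4

Daily DD above 11.8 °C (capped at 20.1): 13.9, 0.0, 15.9, 4.8, 20.1, 4.4, 8.3, 20.1, 20.1.
Cumulative: 13.9, 13.9, 29.8, 34.6, 54.7, 59.1, 67.4, 87.5, 107.6.
The total first reaches 34 DD on day 4.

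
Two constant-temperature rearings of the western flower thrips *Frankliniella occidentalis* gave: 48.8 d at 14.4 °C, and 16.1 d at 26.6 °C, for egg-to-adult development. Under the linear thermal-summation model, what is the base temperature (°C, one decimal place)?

8.4 °C

Under the model K = D·(T − T_b), so D₁·(T₁ − T_b) = D₂·(T₂ − T_b).
48.8·(14.4 − T_b) = 16.1·(26.6 − T_b)
T_b = (48.8·14.4 − 16.1·26.6) / (48.8 − 16.1) = 274.46 / 32.7 = 8.393 °C ≈ 8.4 °C.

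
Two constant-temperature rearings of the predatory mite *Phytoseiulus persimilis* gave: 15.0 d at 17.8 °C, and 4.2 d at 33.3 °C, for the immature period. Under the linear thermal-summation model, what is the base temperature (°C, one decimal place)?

11.8 °C

Linear rate model ⇒ the product D·(T − T_b) is constant across temperatures.
15.0·(17.8 − T_b) = 4.2·(33.3 − T_b)
T_b = (15.0·17.8 − 4.2·33.3) / (15.0 − 4.2) = 127.14 / 10.8 = 11.772 °C ≈ 11.8 °C.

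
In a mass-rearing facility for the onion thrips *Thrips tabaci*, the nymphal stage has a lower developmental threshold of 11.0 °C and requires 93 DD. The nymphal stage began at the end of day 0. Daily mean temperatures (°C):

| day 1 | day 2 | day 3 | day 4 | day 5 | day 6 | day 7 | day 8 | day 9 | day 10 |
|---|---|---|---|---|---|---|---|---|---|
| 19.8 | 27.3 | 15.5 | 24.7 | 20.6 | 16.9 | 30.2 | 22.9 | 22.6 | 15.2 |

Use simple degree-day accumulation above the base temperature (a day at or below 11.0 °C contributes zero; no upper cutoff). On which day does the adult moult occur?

Daily DD above 11.0 °C: 8.8, 16.3, 4.5, 13.7, 9.6, 5.9, 19.2, 11.9, 11.6, 4.2.
Cumulative: 8.8, 25.1, 29.6, 43.3, 52.9, 58.8, 78.0, 89.9, 101.5, 105.7.
The total first reaches 93 DD on day 9.

day 9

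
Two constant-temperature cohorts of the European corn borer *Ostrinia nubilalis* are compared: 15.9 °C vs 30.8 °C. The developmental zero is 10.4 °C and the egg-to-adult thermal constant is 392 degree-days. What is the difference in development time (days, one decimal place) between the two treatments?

52.1 days

At 15.9 °C: 392 / (15.9 − 10.4) = 392 / 5.5 = 71.273 d.
At 30.8 °C: 392 / (30.8 − 10.4) = 392 / 20.4 = 19.216 d.
Difference = |71.273 − 19.216| = 52.057 ≈ 52.1 days.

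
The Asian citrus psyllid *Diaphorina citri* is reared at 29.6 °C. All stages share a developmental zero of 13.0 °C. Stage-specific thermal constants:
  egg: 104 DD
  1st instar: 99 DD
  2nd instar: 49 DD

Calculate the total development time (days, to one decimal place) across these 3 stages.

Daily accumulation at 29.6 °C = 29.6 − 13.0 = 16.6 DD/day.
Total K = 104 + 99 + 49 = 252 DD.
Total duration = 252 / 16.6 = 15.181 ≈ 15.2 days.

15.2 days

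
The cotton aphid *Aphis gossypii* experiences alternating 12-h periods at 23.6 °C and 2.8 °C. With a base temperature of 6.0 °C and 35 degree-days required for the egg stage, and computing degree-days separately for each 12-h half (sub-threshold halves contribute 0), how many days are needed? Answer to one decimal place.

4.0 days

Day half: max(0, 23.6 − 6.0) × 0.5 = 17.6 × 0.5 = 8.80 DD.
Night half: max(0, 2.8 − 6.0) × 0.5 = 0.0 × 0.5 = 0.00 DD.
Per 24 h: 8.80 DD/day.
Duration = 35 / 8.80 = 3.977 ≈ 4.0 days.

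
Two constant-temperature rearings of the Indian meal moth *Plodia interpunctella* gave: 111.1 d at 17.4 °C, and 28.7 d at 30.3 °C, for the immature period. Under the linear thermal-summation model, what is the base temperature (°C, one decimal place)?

Linear rate model ⇒ the product D·(T − T_b) is constant across temperatures.
111.1·(17.4 − T_b) = 28.7·(30.3 − T_b)
T_b = (111.1·17.4 − 28.7·30.3) / (111.1 − 28.7) = 1063.53 / 82.4 = 12.907 °C ≈ 12.9 °C.

12.9 °C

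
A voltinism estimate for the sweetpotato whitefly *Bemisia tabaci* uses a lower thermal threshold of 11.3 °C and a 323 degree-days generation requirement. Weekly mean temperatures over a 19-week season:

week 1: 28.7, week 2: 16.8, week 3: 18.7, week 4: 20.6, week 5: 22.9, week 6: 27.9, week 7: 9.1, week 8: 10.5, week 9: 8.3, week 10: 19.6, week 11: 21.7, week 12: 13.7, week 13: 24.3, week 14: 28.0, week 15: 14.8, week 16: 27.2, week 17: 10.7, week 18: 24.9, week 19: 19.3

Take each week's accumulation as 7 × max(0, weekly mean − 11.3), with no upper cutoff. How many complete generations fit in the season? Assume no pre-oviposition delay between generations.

Weekly DD (7 × max(0, T̄ − 11.3)): 121.8, 38.5, 51.8, 65.1, 81.2, 116.2, 0.0, 0.0, 0.0, 58.1, 72.8, 16.8, 91.0, 116.9, 24.5, 111.3, 0.0, 95.2, 56.0.
Season total = 1117.2 DD.
Complete generations = ⌊1117.2 / 323⌋ = 3.

3 generations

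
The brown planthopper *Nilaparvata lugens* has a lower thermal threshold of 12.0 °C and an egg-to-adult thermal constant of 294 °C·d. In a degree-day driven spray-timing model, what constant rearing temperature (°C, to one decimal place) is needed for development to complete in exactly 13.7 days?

Required daily accumulation = 294 / 13.7 = 21.460 DD/day.
T = T_base + 21.460 = 12.0 + 21.460 = 33.460 ≈ 33.5 °C.

33.5 °C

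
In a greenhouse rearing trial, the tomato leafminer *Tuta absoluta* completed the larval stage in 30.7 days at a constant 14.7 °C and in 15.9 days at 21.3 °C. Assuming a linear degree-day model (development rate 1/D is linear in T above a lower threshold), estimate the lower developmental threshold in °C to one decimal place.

7.6 °C

Linear rate model ⇒ the product D·(T − T_b) is constant across temperatures.
30.7·(14.7 − T_b) = 15.9·(21.3 − T_b)
T_b = (30.7·14.7 − 15.9·21.3) / (30.7 − 15.9) = 112.62 / 14.8 = 7.609 °C ≈ 7.6 °C.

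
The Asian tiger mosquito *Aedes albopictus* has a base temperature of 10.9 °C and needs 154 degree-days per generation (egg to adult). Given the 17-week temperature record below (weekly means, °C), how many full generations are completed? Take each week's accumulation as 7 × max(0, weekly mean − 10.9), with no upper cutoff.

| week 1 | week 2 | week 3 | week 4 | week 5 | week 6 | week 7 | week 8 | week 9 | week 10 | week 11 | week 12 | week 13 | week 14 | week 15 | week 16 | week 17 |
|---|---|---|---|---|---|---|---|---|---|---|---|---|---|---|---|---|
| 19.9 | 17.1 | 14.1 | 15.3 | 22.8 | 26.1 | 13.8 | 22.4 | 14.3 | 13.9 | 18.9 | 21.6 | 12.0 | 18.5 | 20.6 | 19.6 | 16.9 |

Weekly DD (7 × max(0, T̄ − 10.9)): 63.0, 43.4, 22.4, 30.8, 83.3, 106.4, 20.3, 80.5, 23.8, 21.0, 56.0, 74.9, 7.7, 53.2, 67.9, 60.9, 42.0.
Season total = 857.5 DD.
Complete generations = ⌊857.5 / 154⌋ = 5.

5 generations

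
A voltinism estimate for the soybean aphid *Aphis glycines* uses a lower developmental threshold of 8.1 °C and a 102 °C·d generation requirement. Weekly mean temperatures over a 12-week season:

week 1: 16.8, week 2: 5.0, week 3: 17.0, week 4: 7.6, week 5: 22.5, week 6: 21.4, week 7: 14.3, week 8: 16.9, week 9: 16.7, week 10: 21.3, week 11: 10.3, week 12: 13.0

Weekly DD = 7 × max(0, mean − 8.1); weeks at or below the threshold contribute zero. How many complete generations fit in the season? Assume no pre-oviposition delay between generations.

Weekly DD (7 × max(0, T̄ − 8.1)): 60.9, 0.0, 62.3, 0.0, 100.8, 93.1, 43.4, 61.6, 60.2, 92.4, 15.4, 34.3.
Season total = 624.4 DD.
Complete generations = ⌊624.4 / 102⌋ = 6.

6 generations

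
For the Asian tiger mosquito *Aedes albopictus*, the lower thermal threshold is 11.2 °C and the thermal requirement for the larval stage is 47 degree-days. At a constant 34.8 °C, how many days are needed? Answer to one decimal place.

Daily accumulation = 34.8 − 11.2 = 23.6 DD/day.
Duration = 47 / 23.6 = 1.992 ≈ 2.0 days.

2.0 days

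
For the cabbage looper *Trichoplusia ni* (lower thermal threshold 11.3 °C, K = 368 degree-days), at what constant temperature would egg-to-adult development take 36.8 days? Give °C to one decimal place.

21.3 °C

Required daily accumulation = 368 / 36.8 = 10.000 DD/day.
T = T_base + 10.000 = 11.3 + 10.000 = 21.300 ≈ 21.3 °C.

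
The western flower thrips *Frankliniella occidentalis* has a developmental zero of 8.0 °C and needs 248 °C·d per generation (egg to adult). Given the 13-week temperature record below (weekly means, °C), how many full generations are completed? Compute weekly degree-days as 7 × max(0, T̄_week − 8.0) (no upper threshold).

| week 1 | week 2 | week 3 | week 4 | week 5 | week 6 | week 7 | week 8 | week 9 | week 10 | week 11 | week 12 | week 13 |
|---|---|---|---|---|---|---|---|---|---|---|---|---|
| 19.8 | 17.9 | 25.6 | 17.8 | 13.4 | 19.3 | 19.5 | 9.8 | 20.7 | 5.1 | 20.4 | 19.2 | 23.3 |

3 generations

Weekly DD (7 × max(0, T̄ − 8.0)): 82.6, 69.3, 123.2, 68.6, 37.8, 79.1, 80.5, 12.6, 88.9, 0.0, 86.8, 78.4, 107.1.
Season total = 914.9 DD.
Complete generations = ⌊914.9 / 248⌋ = 3.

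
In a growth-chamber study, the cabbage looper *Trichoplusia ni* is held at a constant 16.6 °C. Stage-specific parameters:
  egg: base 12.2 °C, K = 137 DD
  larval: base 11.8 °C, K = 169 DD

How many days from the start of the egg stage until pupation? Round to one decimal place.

egg: 137 / (16.6 − 12.2) = 137 / 4.4 = 31.136 d.
larval: 169 / (16.6 − 11.8) = 169 / 4.8 = 35.208 d.
Sum = 66.345 ≈ 66.3 days.

66.3 days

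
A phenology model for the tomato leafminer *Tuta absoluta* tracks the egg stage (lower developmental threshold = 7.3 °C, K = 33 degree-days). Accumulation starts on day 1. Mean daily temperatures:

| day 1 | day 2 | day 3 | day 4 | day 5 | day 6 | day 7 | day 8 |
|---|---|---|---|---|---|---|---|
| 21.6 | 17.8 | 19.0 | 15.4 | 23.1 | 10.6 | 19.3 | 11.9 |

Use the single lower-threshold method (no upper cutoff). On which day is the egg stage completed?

Daily DD above 7.3 °C: 14.3, 10.5, 11.7, 8.1, 15.8, 3.3, 12.0, 4.6.
Cumulative: 14.3, 24.8, 36.5, 44.6, 60.4, 63.7, 75.7, 80.3.
The total first reaches 33 DD on day 3.

day 3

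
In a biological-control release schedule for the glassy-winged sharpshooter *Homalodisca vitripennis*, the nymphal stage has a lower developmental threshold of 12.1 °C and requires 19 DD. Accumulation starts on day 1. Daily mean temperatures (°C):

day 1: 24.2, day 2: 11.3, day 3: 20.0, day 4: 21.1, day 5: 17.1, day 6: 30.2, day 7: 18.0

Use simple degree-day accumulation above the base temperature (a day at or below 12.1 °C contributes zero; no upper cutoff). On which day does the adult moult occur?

day 3

Daily DD above 12.1 °C: 12.1, 0.0, 7.9, 9.0, 5.0, 18.1, 5.9.
Cumulative: 12.1, 12.1, 20.0, 29.0, 34.0, 52.1, 58.0.
The total first reaches 19 DD on day 3.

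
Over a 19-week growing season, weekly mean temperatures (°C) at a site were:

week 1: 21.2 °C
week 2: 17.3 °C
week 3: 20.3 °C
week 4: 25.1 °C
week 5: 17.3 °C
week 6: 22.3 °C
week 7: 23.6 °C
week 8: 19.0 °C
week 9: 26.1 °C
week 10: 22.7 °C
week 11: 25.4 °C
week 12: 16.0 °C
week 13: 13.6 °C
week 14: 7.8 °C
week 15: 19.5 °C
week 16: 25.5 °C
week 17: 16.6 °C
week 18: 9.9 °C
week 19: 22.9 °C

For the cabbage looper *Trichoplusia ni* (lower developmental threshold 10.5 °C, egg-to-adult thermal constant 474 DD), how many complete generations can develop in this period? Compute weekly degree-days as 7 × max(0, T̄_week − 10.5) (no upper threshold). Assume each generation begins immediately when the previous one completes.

2 generations

Weekly DD (7 × max(0, T̄ − 10.5)): 74.9, 47.6, 68.6, 102.2, 47.6, 82.6, 91.7, 59.5, 109.2, 85.4, 104.3, 38.5, 21.7, 0.0, 63.0, 105.0, 42.7, 0.0, 86.8.
Season total = 1231.3 DD.
Complete generations = ⌊1231.3 / 474⌋ = 2.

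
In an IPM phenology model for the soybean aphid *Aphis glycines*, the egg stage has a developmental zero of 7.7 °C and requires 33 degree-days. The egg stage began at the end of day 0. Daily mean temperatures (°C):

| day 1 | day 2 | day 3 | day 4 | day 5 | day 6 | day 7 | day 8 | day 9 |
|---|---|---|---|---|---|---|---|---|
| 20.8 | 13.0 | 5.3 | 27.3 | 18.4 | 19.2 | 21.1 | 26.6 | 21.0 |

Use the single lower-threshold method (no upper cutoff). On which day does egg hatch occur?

Daily DD above 7.7 °C: 13.1, 5.3, 0.0, 19.6, 10.7, 11.5, 13.4, 18.9, 13.3.
Cumulative: 13.1, 18.4, 18.4, 38.0, 48.7, 60.2, 73.6, 92.5, 105.8.
The total first reaches 33 DD on day 4.

day 4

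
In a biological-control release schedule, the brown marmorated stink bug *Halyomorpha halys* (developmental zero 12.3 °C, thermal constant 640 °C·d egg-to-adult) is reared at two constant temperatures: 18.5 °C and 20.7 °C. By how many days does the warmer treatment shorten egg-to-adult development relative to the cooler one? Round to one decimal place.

27.0 days

At 18.5 °C: 640 / (18.5 − 12.3) = 640 / 6.2 = 103.226 d.
At 20.7 °C: 640 / (20.7 − 12.3) = 640 / 8.4 = 76.190 d.
Difference = |103.226 − 76.190| = 27.035 ≈ 27.0 days.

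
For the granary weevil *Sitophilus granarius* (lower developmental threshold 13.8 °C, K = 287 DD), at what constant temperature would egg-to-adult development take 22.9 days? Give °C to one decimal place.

Required daily accumulation = 287 / 22.9 = 12.533 DD/day.
T = T_base + 12.533 = 13.8 + 12.533 = 26.333 ≈ 26.3 °C.

26.3 °C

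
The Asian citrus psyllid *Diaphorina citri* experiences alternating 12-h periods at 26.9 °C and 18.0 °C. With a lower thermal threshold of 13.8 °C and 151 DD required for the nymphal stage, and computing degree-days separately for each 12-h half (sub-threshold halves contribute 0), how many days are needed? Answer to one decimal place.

Day half: max(0, 26.9 − 13.8) × 0.5 = 13.1 × 0.5 = 6.55 DD.
Night half: max(0, 18.0 − 13.8) × 0.5 = 4.2 × 0.5 = 2.10 DD.
Per 24 h: 8.65 DD/day.
Duration = 151 / 8.65 = 17.457 ≈ 17.5 days.

17.5 days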